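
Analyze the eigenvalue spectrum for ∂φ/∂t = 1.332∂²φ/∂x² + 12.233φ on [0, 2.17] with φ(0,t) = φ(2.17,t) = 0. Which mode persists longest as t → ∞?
Eigenvalues: λₙ = 1.332n²π²/2.17² - 12.233.
First three modes:
  n=1: λ₁ = 1.332π²/2.17² - 12.233 ≈ -9.441
  n=2: λ₂ = 5.328π²/2.17² - 12.233 ≈ -1.066
  n=3: λ₃ = 11.988π²/2.17² - 12.233 ≈ 12.893
Since 1.332π²/2.17² ≈ 2.792 < 12.233, λ₁ < 0.
The n=1 mode grows fastest (−λₙ is largest for n=1) → dominates.
Asymptotic: φ ~ c₁ sin(πx/2.17) e^{9.441t} (exponential growth at rate −λ₁ ≈ 9.441).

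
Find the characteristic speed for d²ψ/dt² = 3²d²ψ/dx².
Speed = 3. Information travels along characteristics x = x₀ ± 3t.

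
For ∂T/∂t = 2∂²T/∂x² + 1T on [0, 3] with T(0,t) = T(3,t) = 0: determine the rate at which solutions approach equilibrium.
Eigenvalues: λₙ = 2n²π²/3² - 1.
First three modes:
  n=1: λ₁ = 2π²/3² - 1 ≈ 1.193
  n=2: λ₂ = 8π²/3² - 1 ≈ 7.773
  n=3: λ₃ = 18π²/3² - 1 ≈ 18.739
Since 2π²/3² ≈ 2.193 > 1, all λₙ > 0.
The n=1 mode decays slowest → dominates as t → ∞.
Asymptotic: T ~ c₁ sin(πx/3) e^{-λ₁t} with decay rate λ₁ ≈ 1.193.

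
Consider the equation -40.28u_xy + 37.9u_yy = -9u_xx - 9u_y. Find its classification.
Rewriting in standard form: 9u_xx - 40.28u_xy + 37.9u_yy + 9u_y = 0. Hyperbolic. (A = 9, B = -40.28, C = 37.9 gives B² - 4AC = 258.0784.)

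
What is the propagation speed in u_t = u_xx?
Infinite. The heat equation is parabolic, not hyperbolic, so disturbances propagate instantly.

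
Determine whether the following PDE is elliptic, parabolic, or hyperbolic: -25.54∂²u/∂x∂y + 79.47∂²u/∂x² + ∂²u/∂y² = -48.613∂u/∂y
Rewriting in standard form: 79.47∂²u/∂x² - 25.54∂²u/∂x∂y + ∂²u/∂y² + 48.613∂u/∂y = 0. Coefficients: A = 79.47, B = -25.54, C = 1. B² - 4AC = 334.4116, which is positive, so the equation is hyperbolic.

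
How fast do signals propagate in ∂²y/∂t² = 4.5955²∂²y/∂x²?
Speed = 4.5955. Information travels along characteristics x = x₀ ± 4.5955t.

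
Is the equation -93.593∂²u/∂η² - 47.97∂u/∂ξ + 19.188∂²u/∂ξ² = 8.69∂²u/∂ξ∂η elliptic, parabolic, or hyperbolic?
Rewriting in standard form: 19.188∂²u/∂ξ² - 8.69∂²u/∂ξ∂η - 93.593∂²u/∂η² - 47.97∂u/∂ξ = 0. Computing B² - 4AC with A = 19.188, B = -8.69, C = -93.593: discriminant = 7258.966036 (positive). Answer: hyperbolic.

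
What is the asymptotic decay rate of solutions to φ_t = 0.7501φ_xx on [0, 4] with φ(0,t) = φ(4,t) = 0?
Eigenvalues: λₙ = 0.7501n²π²/4².
First three modes:
  n=1: λ₁ = 0.7501π²/4² ≈ 0.463
  n=2: λ₂ = 3.0004π²/4² ≈ 1.851 (4× faster decay)
  n=3: λ₃ = 6.7509π²/4² ≈ 4.164 (9× faster decay)
As t → ∞, higher modes decay exponentially faster. The n=1 mode dominates: φ ~ c₁ sin(πx/4) e^{-λ₁t}.
Decay rate: λ₁ = 0.7501π²/4² ≈ 0.463.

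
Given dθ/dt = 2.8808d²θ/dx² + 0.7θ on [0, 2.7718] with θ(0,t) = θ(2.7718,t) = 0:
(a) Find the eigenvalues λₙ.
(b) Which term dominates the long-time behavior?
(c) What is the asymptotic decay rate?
Eigenvalues: λₙ = 2.8808n²π²/2.7718² - 0.7.
First three modes:
  n=1: λ₁ = 2.8808π²/2.7718² - 0.7 ≈ 3.001
  n=2: λ₂ = 11.5232π²/2.7718² - 0.7 ≈ 14.103
  n=3: λ₃ = 25.9272π²/2.7718² - 0.7 ≈ 32.607
Since 2.8808π²/2.7718² ≈ 3.701 > 0.7, all λₙ > 0.
The n=1 mode decays slowest → dominates as t → ∞.
Asymptotic: θ ~ c₁ sin(πx/2.7718) e^{-λ₁t} with decay rate λ₁ ≈ 3.001.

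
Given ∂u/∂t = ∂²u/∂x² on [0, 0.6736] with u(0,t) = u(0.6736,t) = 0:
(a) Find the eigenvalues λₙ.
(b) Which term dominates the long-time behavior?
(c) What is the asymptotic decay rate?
Eigenvalues: λₙ = n²π²/0.6736².
First three modes:
  n=1: λ₁ = π²/0.6736² ≈ 21.752
  n=2: λ₂ = 4π²/0.6736² ≈ 87.007 (4× faster decay)
  n=3: λ₃ = 9π²/0.6736² ≈ 195.766 (9× faster decay)
As t → ∞, higher modes decay exponentially faster. The n=1 mode dominates: u ~ c₁ sin(πx/0.6736) e^{-λ₁t}.
Decay rate: λ₁ = π²/0.6736² ≈ 21.752.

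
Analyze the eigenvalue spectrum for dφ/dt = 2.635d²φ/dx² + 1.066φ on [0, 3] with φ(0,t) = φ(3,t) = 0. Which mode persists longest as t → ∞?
Eigenvalues: λₙ = 2.635n²π²/3² - 1.066.
First three modes:
  n=1: λ₁ = 2.635π²/3² - 1.066 ≈ 1.824
  n=2: λ₂ = 10.54π²/3² - 1.066 ≈ 10.492
  n=3: λ₃ = 23.715π²/3² - 1.066 ≈ 24.94
Since 2.635π²/3² ≈ 2.89 > 1.066, all λₙ > 0.
The n=1 mode decays slowest → dominates as t → ∞.
Asymptotic: φ ~ c₁ sin(πx/3) e^{-λ₁t} with decay rate λ₁ ≈ 1.824.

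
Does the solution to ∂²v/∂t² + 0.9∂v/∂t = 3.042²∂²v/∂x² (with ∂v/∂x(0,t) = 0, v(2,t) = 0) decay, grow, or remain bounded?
v → 0. Damping (γ=0.9) dissipates energy; oscillations decay exponentially.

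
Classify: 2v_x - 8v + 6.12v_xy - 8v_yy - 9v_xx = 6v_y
Rewriting in standard form: -9v_xx + 6.12v_xy - 8v_yy + 2v_x - 6v_y - 8v = 0. Elliptic (discriminant = -250.5456).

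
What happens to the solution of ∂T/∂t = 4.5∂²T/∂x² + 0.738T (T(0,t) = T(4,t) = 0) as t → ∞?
T → 0. Diffusion dominates reaction (r=0.738 < κπ²/L²≈2.78); solution decays.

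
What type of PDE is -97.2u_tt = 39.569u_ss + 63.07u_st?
Rewriting in standard form: -39.569u_ss - 63.07u_st - 97.2u_tt = 0. With A = -39.569, B = -63.07, C = -97.2, the discriminant is -11406.6023. This is an elliptic PDE.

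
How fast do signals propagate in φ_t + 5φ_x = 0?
Speed = 5. Information travels along x - 5t = const (rightward).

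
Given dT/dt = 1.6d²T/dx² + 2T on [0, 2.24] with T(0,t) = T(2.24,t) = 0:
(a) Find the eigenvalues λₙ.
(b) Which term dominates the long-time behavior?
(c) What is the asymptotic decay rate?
Eigenvalues: λₙ = 1.6n²π²/2.24² - 2.
First three modes:
  n=1: λ₁ = 1.6π²/2.24² - 2 ≈ 1.147
  n=2: λ₂ = 6.4π²/2.24² - 2 ≈ 10.589
  n=3: λ₃ = 14.4π²/2.24² - 2 ≈ 26.325
Since 1.6π²/2.24² ≈ 3.147 > 2, all λₙ > 0.
The n=1 mode decays slowest → dominates as t → ∞.
Asymptotic: T ~ c₁ sin(πx/2.24) e^{-λ₁t} with decay rate λ₁ ≈ 1.147.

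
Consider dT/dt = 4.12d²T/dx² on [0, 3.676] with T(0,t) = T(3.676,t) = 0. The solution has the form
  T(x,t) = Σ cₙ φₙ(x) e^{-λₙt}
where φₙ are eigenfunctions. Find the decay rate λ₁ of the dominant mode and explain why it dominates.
Eigenvalues: λₙ = 4.12n²π²/3.676².
First three modes:
  n=1: λ₁ = 4.12π²/3.676² ≈ 3.009
  n=2: λ₂ = 16.48π²/3.676² ≈ 12.037 (4× faster decay)
  n=3: λ₃ = 37.08π²/3.676² ≈ 27.082 (9× faster decay)
As t → ∞, higher modes decay exponentially faster. The n=1 mode dominates: T ~ c₁ sin(πx/3.676) e^{-λ₁t}.
Decay rate: λ₁ = 4.12π²/3.676² ≈ 3.009.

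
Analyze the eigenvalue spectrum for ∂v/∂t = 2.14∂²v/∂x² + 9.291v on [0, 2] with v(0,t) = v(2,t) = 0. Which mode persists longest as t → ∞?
Eigenvalues: λₙ = 2.14n²π²/2² - 9.291.
First three modes:
  n=1: λ₁ = 2.14π²/2² - 9.291 ≈ -4.011
  n=2: λ₂ = 8.56π²/2² - 9.291 ≈ 11.83
  n=3: λ₃ = 19.26π²/2² - 9.291 ≈ 38.231
Since 2.14π²/2² ≈ 5.28 < 9.291, λ₁ < 0.
The n=1 mode grows fastest (−λₙ is largest for n=1) → dominates.
Asymptotic: v ~ c₁ sin(πx/2) e^{4.011t} (exponential growth at rate −λ₁ ≈ 4.011).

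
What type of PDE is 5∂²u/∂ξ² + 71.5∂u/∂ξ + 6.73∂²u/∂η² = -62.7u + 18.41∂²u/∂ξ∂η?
Rewriting in standard form: 5∂²u/∂ξ² - 18.41∂²u/∂ξ∂η + 6.73∂²u/∂η² + 71.5∂u/∂ξ + 62.7u = 0. With A = 5, B = -18.41, C = 6.73, the discriminant is 204.3281. This is a hyperbolic PDE.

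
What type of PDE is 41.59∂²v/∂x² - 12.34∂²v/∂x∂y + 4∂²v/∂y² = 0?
With A = 41.59, B = -12.34, C = 4, the discriminant is -513.1644. This is an elliptic PDE.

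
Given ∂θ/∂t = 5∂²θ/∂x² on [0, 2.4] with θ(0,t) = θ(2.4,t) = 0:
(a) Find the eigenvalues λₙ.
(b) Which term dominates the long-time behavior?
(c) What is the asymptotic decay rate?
Eigenvalues: λₙ = 5n²π²/2.4².
First three modes:
  n=1: λ₁ = 5π²/2.4² ≈ 8.567
  n=2: λ₂ = 20π²/2.4² ≈ 34.269 (4× faster decay)
  n=3: λ₃ = 45π²/2.4² ≈ 77.106 (9× faster decay)
As t → ∞, higher modes decay exponentially faster. The n=1 mode dominates: θ ~ c₁ sin(πx/2.4) e^{-λ₁t}.
Decay rate: λ₁ = 5π²/2.4² ≈ 8.567.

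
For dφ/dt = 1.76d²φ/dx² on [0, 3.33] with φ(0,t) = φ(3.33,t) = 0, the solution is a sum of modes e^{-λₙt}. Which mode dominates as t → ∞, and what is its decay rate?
Eigenvalues: λₙ = 1.76n²π²/3.33².
First three modes:
  n=1: λ₁ = 1.76π²/3.33² ≈ 1.566
  n=2: λ₂ = 7.04π²/3.33² ≈ 6.266 (4× faster decay)
  n=3: λ₃ = 15.84π²/3.33² ≈ 14.098 (9× faster decay)
As t → ∞, higher modes decay exponentially faster. The n=1 mode dominates: φ ~ c₁ sin(πx/3.33) e^{-λ₁t}.
Decay rate: λ₁ = 1.76π²/3.33² ≈ 1.566.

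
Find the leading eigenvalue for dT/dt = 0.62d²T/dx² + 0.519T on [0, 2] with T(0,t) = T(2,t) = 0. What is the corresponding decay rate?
Eigenvalues: λₙ = 0.62n²π²/2² - 0.519.
First three modes:
  n=1: λ₁ = 0.62π²/2² - 0.519 ≈ 1.011
  n=2: λ₂ = 2.48π²/2² - 0.519 ≈ 5.6
  n=3: λ₃ = 5.58π²/2² - 0.519 ≈ 13.249
Since 0.62π²/2² ≈ 1.53 > 0.519, all λₙ > 0.
The n=1 mode decays slowest → dominates as t → ∞.
Asymptotic: T ~ c₁ sin(πx/2) e^{-λ₁t} with decay rate λ₁ ≈ 1.011.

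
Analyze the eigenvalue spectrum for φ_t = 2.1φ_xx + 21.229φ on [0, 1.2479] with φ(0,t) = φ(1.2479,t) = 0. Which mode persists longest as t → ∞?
Eigenvalues: λₙ = 2.1n²π²/1.2479² - 21.229.
First three modes:
  n=1: λ₁ = 2.1π²/1.2479² - 21.229 ≈ -7.92
  n=2: λ₂ = 8.4π²/1.2479² - 21.229 ≈ 32.009
  n=3: λ₃ = 18.9π²/1.2479² - 21.229 ≈ 98.556
Since 2.1π²/1.2479² ≈ 13.309 < 21.229, λ₁ < 0.
The n=1 mode grows fastest (−λₙ is largest for n=1) → dominates.
Asymptotic: φ ~ c₁ sin(πx/1.2479) e^{7.92t} (exponential growth at rate −λ₁ ≈ 7.92).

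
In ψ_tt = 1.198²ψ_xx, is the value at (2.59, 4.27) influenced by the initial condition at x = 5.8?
Yes. The domain of dependence is [-2.52546, 7.70546], and 5.8 ∈ [-2.52546, 7.70546].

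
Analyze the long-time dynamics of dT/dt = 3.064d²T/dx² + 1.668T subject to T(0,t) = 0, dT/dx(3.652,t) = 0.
Long-time behavior: T grows unboundedly. Reaction dominates diffusion (r=1.668 > κπ²/(4L²)≈0.57); solution grows exponentially.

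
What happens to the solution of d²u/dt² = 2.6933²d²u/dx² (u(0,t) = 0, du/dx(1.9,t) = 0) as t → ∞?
u oscillates (no decay). Energy is conserved; the solution oscillates indefinitely as standing waves.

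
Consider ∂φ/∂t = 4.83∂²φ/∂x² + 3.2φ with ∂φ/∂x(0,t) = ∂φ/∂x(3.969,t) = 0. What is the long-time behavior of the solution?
As t → ∞, φ grows unboundedly. With Neumann BCs the constant mode has diffusion eigenvalue 0, so any r > 0 makes it grow like e^(3.2t); solution grows exponentially.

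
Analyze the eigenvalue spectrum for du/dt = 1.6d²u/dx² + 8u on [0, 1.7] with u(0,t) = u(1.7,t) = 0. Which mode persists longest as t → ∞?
Eigenvalues: λₙ = 1.6n²π²/1.7² - 8.
First three modes:
  n=1: λ₁ = 1.6π²/1.7² - 8 ≈ -2.536
  n=2: λ₂ = 6.4π²/1.7² - 8 ≈ 13.857
  n=3: λ₃ = 14.4π²/1.7² - 8 ≈ 41.177
Since 1.6π²/1.7² ≈ 5.464 < 8, λ₁ < 0.
The n=1 mode grows fastest (−λₙ is largest for n=1) → dominates.
Asymptotic: u ~ c₁ sin(πx/1.7) e^{2.536t} (exponential growth at rate −λ₁ ≈ 2.536).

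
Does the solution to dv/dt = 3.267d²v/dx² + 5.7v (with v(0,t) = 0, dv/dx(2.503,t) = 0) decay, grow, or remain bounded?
v grows unboundedly. Reaction dominates diffusion (r=5.7 > κπ²/(4L²)≈1.29); solution grows exponentially.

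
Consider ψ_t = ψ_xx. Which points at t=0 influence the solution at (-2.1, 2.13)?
The entire real line. The heat equation has infinite propagation speed: any initial disturbance instantly affects all points (though exponentially small far away).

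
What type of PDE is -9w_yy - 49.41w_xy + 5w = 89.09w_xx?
Rewriting in standard form: -89.09w_xx - 49.41w_xy - 9w_yy + 5w = 0. With A = -89.09, B = -49.41, C = -9, the discriminant is -765.8919. This is an elliptic PDE.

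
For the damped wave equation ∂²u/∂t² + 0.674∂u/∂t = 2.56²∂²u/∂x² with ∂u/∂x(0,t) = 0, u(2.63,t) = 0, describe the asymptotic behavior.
u → 0. Damping (γ=0.674) dissipates energy; oscillations decay exponentially.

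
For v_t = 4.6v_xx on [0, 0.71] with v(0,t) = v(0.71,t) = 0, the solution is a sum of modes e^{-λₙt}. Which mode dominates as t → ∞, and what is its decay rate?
Eigenvalues: λₙ = 4.6n²π²/0.71².
First three modes:
  n=1: λ₁ = 4.6π²/0.71² ≈ 90.062
  n=2: λ₂ = 18.4π²/0.71² ≈ 360.247 (4× faster decay)
  n=3: λ₃ = 41.4π²/0.71² ≈ 810.557 (9× faster decay)
As t → ∞, higher modes decay exponentially faster. The n=1 mode dominates: v ~ c₁ sin(πx/0.71) e^{-λ₁t}.
Decay rate: λ₁ = 4.6π²/0.71² ≈ 90.062.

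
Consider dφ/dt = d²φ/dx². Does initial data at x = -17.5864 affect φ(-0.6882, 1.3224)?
Yes, for any finite x. The heat equation has infinite propagation speed, so all initial data affects all points at any t > 0.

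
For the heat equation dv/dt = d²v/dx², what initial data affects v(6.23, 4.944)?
The entire real line. The heat equation has infinite propagation speed: any initial disturbance instantly affects all points (though exponentially small far away).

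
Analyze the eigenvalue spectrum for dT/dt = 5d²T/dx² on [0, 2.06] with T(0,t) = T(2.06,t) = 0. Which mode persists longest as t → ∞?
Eigenvalues: λₙ = 5n²π²/2.06².
First three modes:
  n=1: λ₁ = 5π²/2.06² ≈ 11.629
  n=2: λ₂ = 20π²/2.06² ≈ 46.515 (4× faster decay)
  n=3: λ₃ = 45π²/2.06² ≈ 104.659 (9× faster decay)
As t → ∞, higher modes decay exponentially faster. The n=1 mode dominates: T ~ c₁ sin(πx/2.06) e^{-λ₁t}.
Decay rate: λ₁ = 5π²/2.06² ≈ 11.629.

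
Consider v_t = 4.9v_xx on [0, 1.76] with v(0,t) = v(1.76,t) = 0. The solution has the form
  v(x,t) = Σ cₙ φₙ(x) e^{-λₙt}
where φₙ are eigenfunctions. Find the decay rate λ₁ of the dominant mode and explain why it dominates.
Eigenvalues: λₙ = 4.9n²π²/1.76².
First three modes:
  n=1: λ₁ = 4.9π²/1.76² ≈ 15.612
  n=2: λ₂ = 19.6π²/1.76² ≈ 62.45 (4× faster decay)
  n=3: λ₃ = 44.1π²/1.76² ≈ 140.512 (9× faster decay)
As t → ∞, higher modes decay exponentially faster. The n=1 mode dominates: v ~ c₁ sin(πx/1.76) e^{-λ₁t}.
Decay rate: λ₁ = 4.9π²/1.76² ≈ 15.612.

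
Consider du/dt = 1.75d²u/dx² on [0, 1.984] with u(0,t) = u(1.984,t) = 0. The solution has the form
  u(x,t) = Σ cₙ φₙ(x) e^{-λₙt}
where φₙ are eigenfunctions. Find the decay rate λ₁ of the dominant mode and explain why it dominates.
Eigenvalues: λₙ = 1.75n²π²/1.984².
First three modes:
  n=1: λ₁ = 1.75π²/1.984² ≈ 4.388
  n=2: λ₂ = 7π²/1.984² ≈ 17.552 (4× faster decay)
  n=3: λ₃ = 15.75π²/1.984² ≈ 39.491 (9× faster decay)
As t → ∞, higher modes decay exponentially faster. The n=1 mode dominates: u ~ c₁ sin(πx/1.984) e^{-λ₁t}.
Decay rate: λ₁ = 1.75π²/1.984² ≈ 4.388.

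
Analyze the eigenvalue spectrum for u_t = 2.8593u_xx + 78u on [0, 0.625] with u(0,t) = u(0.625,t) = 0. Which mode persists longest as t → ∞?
Eigenvalues: λₙ = 2.8593n²π²/0.625² - 78.
First three modes:
  n=1: λ₁ = 2.8593π²/0.625² - 78 ≈ -5.756
  n=2: λ₂ = 11.4372π²/0.625² - 78 ≈ 210.974
  n=3: λ₃ = 25.7337π²/0.625² - 78 ≈ 572.192
Since 2.8593π²/0.625² ≈ 72.244 < 78, λ₁ < 0.
The n=1 mode grows fastest (−λₙ is largest for n=1) → dominates.
Asymptotic: u ~ c₁ sin(πx/0.625) e^{5.756t} (exponential growth at rate −λ₁ ≈ 5.756).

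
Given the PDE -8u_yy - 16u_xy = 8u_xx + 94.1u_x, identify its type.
Rewriting in standard form: -8u_xx - 16u_xy - 8u_yy - 94.1u_x = 0. The second-order coefficients are A = -8, B = -16, C = -8. Since B² - 4AC = 0 = 0, this is a parabolic PDE.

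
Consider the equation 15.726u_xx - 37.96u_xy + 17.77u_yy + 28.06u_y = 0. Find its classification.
Hyperbolic. (A = 15.726, B = -37.96, C = 17.77 gives B² - 4AC = 323.15752.)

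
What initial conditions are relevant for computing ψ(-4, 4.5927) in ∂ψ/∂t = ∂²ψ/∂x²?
The entire real line. The heat equation has infinite propagation speed: any initial disturbance instantly affects all points (though exponentially small far away).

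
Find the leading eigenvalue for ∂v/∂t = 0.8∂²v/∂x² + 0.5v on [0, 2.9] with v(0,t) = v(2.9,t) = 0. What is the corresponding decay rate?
Eigenvalues: λₙ = 0.8n²π²/2.9² - 0.5.
First three modes:
  n=1: λ₁ = 0.8π²/2.9² - 0.5 ≈ 0.439
  n=2: λ₂ = 3.2π²/2.9² - 0.5 ≈ 3.255
  n=3: λ₃ = 7.2π²/2.9² - 0.5 ≈ 7.95
Since 0.8π²/2.9² ≈ 0.939 > 0.5, all λₙ > 0.
The n=1 mode decays slowest → dominates as t → ∞.
Asymptotic: v ~ c₁ sin(πx/2.9) e^{-λ₁t} with decay rate λ₁ ≈ 0.439.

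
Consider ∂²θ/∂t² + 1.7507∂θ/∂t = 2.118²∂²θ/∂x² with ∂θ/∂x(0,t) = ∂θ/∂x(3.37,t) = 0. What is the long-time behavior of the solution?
As t → ∞, θ → constant (steady state). Damping (γ=1.7507) dissipates the nonconstant modes; with Neumann BCs the spatial average obeys M''+γM'=0 and tends to a finite limit.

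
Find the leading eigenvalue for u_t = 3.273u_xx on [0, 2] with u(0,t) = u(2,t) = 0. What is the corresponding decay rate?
Eigenvalues: λₙ = 3.273n²π²/2².
First three modes:
  n=1: λ₁ = 3.273π²/2² ≈ 8.076
  n=2: λ₂ = 13.092π²/2² ≈ 32.303 (4× faster decay)
  n=3: λ₃ = 29.457π²/2² ≈ 72.682 (9× faster decay)
As t → ∞, higher modes decay exponentially faster. The n=1 mode dominates: u ~ c₁ sin(πx/2) e^{-λ₁t}.
Decay rate: λ₁ = 3.273π²/2² ≈ 8.076.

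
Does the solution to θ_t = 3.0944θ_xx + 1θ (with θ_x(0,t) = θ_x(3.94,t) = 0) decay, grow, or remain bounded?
θ grows unboundedly. With Neumann BCs the constant mode has diffusion eigenvalue 0, so any r > 0 makes it grow like e^(1t); solution grows exponentially.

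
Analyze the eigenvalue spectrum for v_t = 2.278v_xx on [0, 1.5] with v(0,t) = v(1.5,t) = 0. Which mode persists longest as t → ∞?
Eigenvalues: λₙ = 2.278n²π²/1.5².
First three modes:
  n=1: λ₁ = 2.278π²/1.5² ≈ 9.992
  n=2: λ₂ = 9.112π²/1.5² ≈ 39.97 (4× faster decay)
  n=3: λ₃ = 20.502π²/1.5² ≈ 89.932 (9× faster decay)
As t → ∞, higher modes decay exponentially faster. The n=1 mode dominates: v ~ c₁ sin(πx/1.5) e^{-λ₁t}.
Decay rate: λ₁ = 2.278π²/1.5² ≈ 9.992.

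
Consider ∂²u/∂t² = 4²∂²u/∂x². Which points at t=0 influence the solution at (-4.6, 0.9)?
Domain of dependence: [-8.2, -1]. Signals travel at speed 4, so data within |x - -4.6| ≤ 4·0.9 = 3.6 can reach the point.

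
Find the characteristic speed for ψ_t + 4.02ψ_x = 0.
Speed = 4.02. Information travels along x - 4.02t = const (rightward).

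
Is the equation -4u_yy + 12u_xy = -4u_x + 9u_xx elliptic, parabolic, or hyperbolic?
Rewriting in standard form: -9u_xx + 12u_xy - 4u_yy + 4u_x = 0. Computing B² - 4AC with A = -9, B = 12, C = -4: discriminant = 0 (zero). Answer: parabolic.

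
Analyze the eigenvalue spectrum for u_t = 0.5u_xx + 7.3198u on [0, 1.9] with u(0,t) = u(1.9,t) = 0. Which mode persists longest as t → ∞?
Eigenvalues: λₙ = 0.5n²π²/1.9² - 7.3198.
First three modes:
  n=1: λ₁ = 0.5π²/1.9² - 7.3198 ≈ -5.953
  n=2: λ₂ = 2π²/1.9² - 7.3198 ≈ -1.852
  n=3: λ₃ = 4.5π²/1.9² - 7.3198 ≈ 4.983
Since 0.5π²/1.9² ≈ 1.367 < 7.3198, λ₁ < 0.
The n=1 mode grows fastest (−λₙ is largest for n=1) → dominates.
Asymptotic: u ~ c₁ sin(πx/1.9) e^{5.953t} (exponential growth at rate −λ₁ ≈ 5.953).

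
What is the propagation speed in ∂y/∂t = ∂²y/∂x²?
Infinite. The heat equation is parabolic, not hyperbolic, so disturbances propagate instantly.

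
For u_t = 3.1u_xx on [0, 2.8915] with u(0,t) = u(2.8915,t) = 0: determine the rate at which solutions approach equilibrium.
Eigenvalues: λₙ = 3.1n²π²/2.8915².
First three modes:
  n=1: λ₁ = 3.1π²/2.8915² ≈ 3.659
  n=2: λ₂ = 12.4π²/2.8915² ≈ 14.638 (4× faster decay)
  n=3: λ₃ = 27.9π²/2.8915² ≈ 32.935 (9× faster decay)
As t → ∞, higher modes decay exponentially faster. The n=1 mode dominates: u ~ c₁ sin(πx/2.8915) e^{-λ₁t}.
Decay rate: λ₁ = 3.1π²/2.8915² ≈ 3.659.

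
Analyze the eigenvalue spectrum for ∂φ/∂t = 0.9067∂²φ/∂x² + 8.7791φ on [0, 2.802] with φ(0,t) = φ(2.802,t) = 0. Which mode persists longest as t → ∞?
Eigenvalues: λₙ = 0.9067n²π²/2.802² - 8.7791.
First three modes:
  n=1: λ₁ = 0.9067π²/2.802² - 8.7791 ≈ -7.639
  n=2: λ₂ = 3.6268π²/2.802² - 8.7791 ≈ -4.22
  n=3: λ₃ = 8.1603π²/2.802² - 8.7791 ≈ 1.479
Since 0.9067π²/2.802² ≈ 1.14 < 8.7791, λ₁ < 0.
The n=1 mode grows fastest (−λₙ is largest for n=1) → dominates.
Asymptotic: φ ~ c₁ sin(πx/2.802) e^{7.639t} (exponential growth at rate −λ₁ ≈ 7.639).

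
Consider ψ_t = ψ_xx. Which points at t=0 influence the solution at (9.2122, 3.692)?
The entire real line. The heat equation has infinite propagation speed: any initial disturbance instantly affects all points (though exponentially small far away).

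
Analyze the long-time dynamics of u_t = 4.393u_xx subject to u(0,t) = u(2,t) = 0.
Long-time behavior: u → 0. Heat diffuses out through both boundaries.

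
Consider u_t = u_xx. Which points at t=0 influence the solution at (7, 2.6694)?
The entire real line. The heat equation has infinite propagation speed: any initial disturbance instantly affects all points (though exponentially small far away).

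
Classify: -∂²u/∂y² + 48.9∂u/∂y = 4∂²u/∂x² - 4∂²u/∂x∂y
Rewriting in standard form: -4∂²u/∂x² + 4∂²u/∂x∂y - ∂²u/∂y² + 48.9∂u/∂y = 0. Parabolic (discriminant = 0).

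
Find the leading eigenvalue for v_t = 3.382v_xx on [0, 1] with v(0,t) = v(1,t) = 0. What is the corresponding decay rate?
Eigenvalues: λₙ = 3.382n²π².
First three modes:
  n=1: λ₁ = 3.382π² ≈ 33.379
  n=2: λ₂ = 13.528π² ≈ 133.516 (4× faster decay)
  n=3: λ₃ = 30.438π² ≈ 300.411 (9× faster decay)
As t → ∞, higher modes decay exponentially faster. The n=1 mode dominates: v ~ c₁ sin(πx) e^{-λ₁t}.
Decay rate: λ₁ = 3.382π² ≈ 33.379.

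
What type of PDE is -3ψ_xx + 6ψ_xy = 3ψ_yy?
Rewriting in standard form: -3ψ_xx + 6ψ_xy - 3ψ_yy = 0. With A = -3, B = 6, C = -3, the discriminant is 0. This is a parabolic PDE.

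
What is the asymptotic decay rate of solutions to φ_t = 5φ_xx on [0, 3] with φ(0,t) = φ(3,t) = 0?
Eigenvalues: λₙ = 5n²π²/3².
First three modes:
  n=1: λ₁ = 5π²/3² ≈ 5.483
  n=2: λ₂ = 20π²/3² ≈ 21.932 (4× faster decay)
  n=3: λ₃ = 45π²/3² ≈ 49.348 (9× faster decay)
As t → ∞, higher modes decay exponentially faster. The n=1 mode dominates: φ ~ c₁ sin(πx/3) e^{-λ₁t}.
Decay rate: λ₁ = 5π²/3² ≈ 5.483.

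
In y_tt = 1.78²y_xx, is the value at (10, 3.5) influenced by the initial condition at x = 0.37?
No. The domain of dependence is [3.77, 16.23], and 0.37 is outside this interval.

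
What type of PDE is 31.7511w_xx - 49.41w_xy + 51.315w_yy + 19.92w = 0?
With A = 31.7511, B = -49.41, C = 51.315, the discriminant is -4075.882686. This is an elliptic PDE.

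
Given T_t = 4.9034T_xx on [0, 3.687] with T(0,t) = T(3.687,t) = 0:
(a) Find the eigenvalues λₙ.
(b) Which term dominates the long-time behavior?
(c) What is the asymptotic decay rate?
Eigenvalues: λₙ = 4.9034n²π²/3.687².
First three modes:
  n=1: λ₁ = 4.9034π²/3.687² ≈ 3.56
  n=2: λ₂ = 19.6136π²/3.687² ≈ 14.24 (4× faster decay)
  n=3: λ₃ = 44.1306π²/3.687² ≈ 32.04 (9× faster decay)
As t → ∞, higher modes decay exponentially faster. The n=1 mode dominates: T ~ c₁ sin(πx/3.687) e^{-λ₁t}.
Decay rate: λ₁ = 4.9034π²/3.687² ≈ 3.56.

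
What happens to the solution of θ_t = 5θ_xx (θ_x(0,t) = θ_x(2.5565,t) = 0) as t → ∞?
θ → constant (steady state). Heat is conserved (no flux at boundaries); solution approaches the spatial average.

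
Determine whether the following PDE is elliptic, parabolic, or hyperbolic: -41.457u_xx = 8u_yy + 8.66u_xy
Rewriting in standard form: -41.457u_xx - 8.66u_xy - 8u_yy = 0. Coefficients: A = -41.457, B = -8.66, C = -8. B² - 4AC = -1251.6284, which is negative, so the equation is elliptic.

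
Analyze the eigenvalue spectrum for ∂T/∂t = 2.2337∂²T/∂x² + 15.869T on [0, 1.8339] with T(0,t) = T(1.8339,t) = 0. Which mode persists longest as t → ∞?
Eigenvalues: λₙ = 2.2337n²π²/1.8339² - 15.869.
First three modes:
  n=1: λ₁ = 2.2337π²/1.8339² - 15.869 ≈ -9.314
  n=2: λ₂ = 8.9348π²/1.8339² - 15.869 ≈ 10.351
  n=3: λ₃ = 20.1033π²/1.8339² - 15.869 ≈ 43.126
Since 2.2337π²/1.8339² ≈ 6.555 < 15.869, λ₁ < 0.
The n=1 mode grows fastest (−λₙ is largest for n=1) → dominates.
Asymptotic: T ~ c₁ sin(πx/1.8339) e^{9.314t} (exponential growth at rate −λ₁ ≈ 9.314).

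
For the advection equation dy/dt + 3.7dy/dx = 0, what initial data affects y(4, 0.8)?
A single point: x = 1.04. The characteristic through (4, 0.8) is x - 3.7t = const, so x = 4 - 3.7·0.8 = 1.04.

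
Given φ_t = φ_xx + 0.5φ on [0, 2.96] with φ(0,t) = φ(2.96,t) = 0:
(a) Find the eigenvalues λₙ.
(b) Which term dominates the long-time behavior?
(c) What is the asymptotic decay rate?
Eigenvalues: λₙ = n²π²/2.96² - 0.5.
First three modes:
  n=1: λ₁ = π²/2.96² - 0.5 ≈ 0.626
  n=2: λ₂ = 4π²/2.96² - 0.5 ≈ 4.006
  n=3: λ₃ = 9π²/2.96² - 0.5 ≈ 9.638
Since π²/2.96² ≈ 1.126 > 0.5, all λₙ > 0.
The n=1 mode decays slowest → dominates as t → ∞.
Asymptotic: φ ~ c₁ sin(πx/2.96) e^{-λ₁t} with decay rate λ₁ ≈ 0.626.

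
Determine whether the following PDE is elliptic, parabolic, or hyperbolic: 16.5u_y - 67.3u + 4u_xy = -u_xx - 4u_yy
Rewriting in standard form: u_xx + 4u_xy + 4u_yy + 16.5u_y - 67.3u = 0. Coefficients: A = 1, B = 4, C = 4. B² - 4AC = 0, which is zero, so the equation is parabolic.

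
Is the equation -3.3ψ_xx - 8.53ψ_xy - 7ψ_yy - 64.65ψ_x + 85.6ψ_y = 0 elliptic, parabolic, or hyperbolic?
Computing B² - 4AC with A = -3.3, B = -8.53, C = -7: discriminant = -19.6391 (negative). Answer: elliptic.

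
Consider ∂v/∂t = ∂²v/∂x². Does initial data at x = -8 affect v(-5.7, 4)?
Yes, for any finite x. The heat equation has infinite propagation speed, so all initial data affects all points at any t > 0.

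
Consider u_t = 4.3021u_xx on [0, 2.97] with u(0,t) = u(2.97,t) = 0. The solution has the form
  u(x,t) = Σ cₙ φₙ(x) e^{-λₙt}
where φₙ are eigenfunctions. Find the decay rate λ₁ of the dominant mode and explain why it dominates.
Eigenvalues: λₙ = 4.3021n²π²/2.97².
First three modes:
  n=1: λ₁ = 4.3021π²/2.97² ≈ 4.814
  n=2: λ₂ = 17.2084π²/2.97² ≈ 19.254 (4× faster decay)
  n=3: λ₃ = 38.7189π²/2.97² ≈ 43.322 (9× faster decay)
As t → ∞, higher modes decay exponentially faster. The n=1 mode dominates: u ~ c₁ sin(πx/2.97) e^{-λ₁t}.
Decay rate: λ₁ = 4.3021π²/2.97² ≈ 4.814.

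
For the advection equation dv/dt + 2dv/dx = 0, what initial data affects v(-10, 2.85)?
A single point: x = -15.7. The characteristic through (-10, 2.85) is x - 2t = const, so x = -10 - 2·2.85 = -15.7.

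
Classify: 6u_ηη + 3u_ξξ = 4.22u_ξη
Rewriting in standard form: 3u_ξξ - 4.22u_ξη + 6u_ηη = 0. Elliptic (discriminant = -54.1916).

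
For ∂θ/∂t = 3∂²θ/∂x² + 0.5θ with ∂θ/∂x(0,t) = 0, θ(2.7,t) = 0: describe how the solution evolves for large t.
θ → 0. Diffusion dominates reaction (r=0.5 < κπ²/(4L²)≈1.02); solution decays.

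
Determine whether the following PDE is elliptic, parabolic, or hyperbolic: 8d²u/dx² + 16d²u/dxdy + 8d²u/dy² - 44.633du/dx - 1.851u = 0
Coefficients: A = 8, B = 16, C = 8. B² - 4AC = 0, which is zero, so the equation is parabolic.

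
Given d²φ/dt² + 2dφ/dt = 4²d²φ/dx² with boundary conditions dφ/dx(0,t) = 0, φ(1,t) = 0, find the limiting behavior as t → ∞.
φ → 0. Damping (γ=2) dissipates energy; oscillations decay exponentially.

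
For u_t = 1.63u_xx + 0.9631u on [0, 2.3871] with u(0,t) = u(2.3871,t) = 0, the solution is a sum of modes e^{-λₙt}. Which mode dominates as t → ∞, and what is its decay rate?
Eigenvalues: λₙ = 1.63n²π²/2.3871² - 0.9631.
First three modes:
  n=1: λ₁ = 1.63π²/2.3871² - 0.9631 ≈ 1.86
  n=2: λ₂ = 6.52π²/2.3871² - 0.9631 ≈ 10.33
  n=3: λ₃ = 14.67π²/2.3871² - 0.9631 ≈ 24.446
Since 1.63π²/2.3871² ≈ 2.823 > 0.9631, all λₙ > 0.
The n=1 mode decays slowest → dominates as t → ∞.
Asymptotic: u ~ c₁ sin(πx/2.3871) e^{-λ₁t} with decay rate λ₁ ≈ 1.86.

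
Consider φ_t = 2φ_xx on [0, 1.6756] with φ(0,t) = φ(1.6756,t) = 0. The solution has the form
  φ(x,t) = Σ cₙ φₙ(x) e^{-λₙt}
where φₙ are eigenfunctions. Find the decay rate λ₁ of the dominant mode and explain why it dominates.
Eigenvalues: λₙ = 2n²π²/1.6756².
First three modes:
  n=1: λ₁ = 2π²/1.6756² ≈ 7.031
  n=2: λ₂ = 8π²/1.6756² ≈ 28.122 (4× faster decay)
  n=3: λ₃ = 18π²/1.6756² ≈ 63.275 (9× faster decay)
As t → ∞, higher modes decay exponentially faster. The n=1 mode dominates: φ ~ c₁ sin(πx/1.6756) e^{-λ₁t}.
Decay rate: λ₁ = 2π²/1.6756² ≈ 7.031.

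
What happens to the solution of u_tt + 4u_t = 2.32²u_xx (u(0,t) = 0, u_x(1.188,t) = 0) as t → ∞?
u → 0. Damping (γ=4) dissipates energy; oscillations decay exponentially.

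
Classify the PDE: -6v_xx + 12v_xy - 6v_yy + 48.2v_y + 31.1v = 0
A = -6, B = 12, C = -6. Discriminant B² - 4AC = 0. Since 0 = 0, parabolic.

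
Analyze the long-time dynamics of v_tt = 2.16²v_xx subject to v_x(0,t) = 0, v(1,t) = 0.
Long-time behavior: v oscillates (no decay). Energy is conserved; the solution oscillates indefinitely as standing waves.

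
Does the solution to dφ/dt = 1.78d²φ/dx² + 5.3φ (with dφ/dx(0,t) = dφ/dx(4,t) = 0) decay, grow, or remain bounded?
φ grows unboundedly. With Neumann BCs the constant mode has diffusion eigenvalue 0, so any r > 0 makes it grow like e^(5.3t); solution grows exponentially.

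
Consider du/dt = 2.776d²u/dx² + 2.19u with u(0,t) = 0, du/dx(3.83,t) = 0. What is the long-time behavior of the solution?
As t → ∞, u grows unboundedly. Reaction dominates diffusion (r=2.19 > κπ²/(4L²)≈0.47); solution grows exponentially.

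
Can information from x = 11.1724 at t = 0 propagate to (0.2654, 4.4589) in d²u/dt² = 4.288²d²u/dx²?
Yes. The domain of dependence is [-18.8543632, 19.3851632], and 11.1724 ∈ [-18.8543632, 19.3851632].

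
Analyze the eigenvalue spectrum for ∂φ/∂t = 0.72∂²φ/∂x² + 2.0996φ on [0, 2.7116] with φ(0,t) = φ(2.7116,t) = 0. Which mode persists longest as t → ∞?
Eigenvalues: λₙ = 0.72n²π²/2.7116² - 2.0996.
First three modes:
  n=1: λ₁ = 0.72π²/2.7116² - 2.0996 ≈ -1.133
  n=2: λ₂ = 2.88π²/2.7116² - 2.0996 ≈ 1.766
  n=3: λ₃ = 6.48π²/2.7116² - 2.0996 ≈ 6.598
Since 0.72π²/2.7116² ≈ 0.966 < 2.0996, λ₁ < 0.
The n=1 mode grows fastest (−λₙ is largest for n=1) → dominates.
Asymptotic: φ ~ c₁ sin(πx/2.7116) e^{1.133t} (exponential growth at rate −λ₁ ≈ 1.133).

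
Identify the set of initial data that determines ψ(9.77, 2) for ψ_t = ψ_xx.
The entire real line. The heat equation has infinite propagation speed: any initial disturbance instantly affects all points (though exponentially small far away).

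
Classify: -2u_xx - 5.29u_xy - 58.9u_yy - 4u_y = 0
Elliptic (discriminant = -443.2159).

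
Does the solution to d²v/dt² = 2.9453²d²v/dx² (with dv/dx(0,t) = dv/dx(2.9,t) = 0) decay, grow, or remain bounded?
v oscillates about a mean that drifts linearly in t (generically unbounded; no decay). There is no damping, so the nonconstant modes persist as standing waves (energy conserved, no decay). But with Neumann conditions at both ends the constant mode has eigenvalue 0: the spatial mean M(t) of v satisfies M'' = 0, so M(t) = M(0) + M'(0)·t. Unless the initial velocity has zero mean (∫v_t(x,0)dx = 0), the solution grows linearly in t (unbounded, though not exponentially); if it does have zero mean, the solution stays bounded and simply oscillates.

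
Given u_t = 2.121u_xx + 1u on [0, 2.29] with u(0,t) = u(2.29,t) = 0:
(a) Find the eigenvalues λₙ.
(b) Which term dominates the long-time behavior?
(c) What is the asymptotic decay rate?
Eigenvalues: λₙ = 2.121n²π²/2.29² - 1.
First three modes:
  n=1: λ₁ = 2.121π²/2.29² - 1 ≈ 2.992
  n=2: λ₂ = 8.484π²/2.29² - 1 ≈ 14.967
  n=3: λ₃ = 19.089π²/2.29² - 1 ≈ 34.926
Since 2.121π²/2.29² ≈ 3.992 > 1, all λₙ > 0.
The n=1 mode decays slowest → dominates as t → ∞.
Asymptotic: u ~ c₁ sin(πx/2.29) e^{-λ₁t} with decay rate λ₁ ≈ 2.992.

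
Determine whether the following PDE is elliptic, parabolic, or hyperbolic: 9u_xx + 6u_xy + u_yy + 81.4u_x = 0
Coefficients: A = 9, B = 6, C = 1. B² - 4AC = 0, which is zero, so the equation is parabolic.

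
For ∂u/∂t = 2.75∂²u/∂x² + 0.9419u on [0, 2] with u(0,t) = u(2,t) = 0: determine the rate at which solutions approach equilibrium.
Eigenvalues: λₙ = 2.75n²π²/2² - 0.9419.
First three modes:
  n=1: λ₁ = 2.75π²/2² - 0.9419 ≈ 5.843
  n=2: λ₂ = 11π²/2² - 0.9419 ≈ 26.2
  n=3: λ₃ = 24.75π²/2² - 0.9419 ≈ 60.126
Since 2.75π²/2² ≈ 6.785 > 0.9419, all λₙ > 0.
The n=1 mode decays slowest → dominates as t → ∞.
Asymptotic: u ~ c₁ sin(πx/2) e^{-λ₁t} with decay rate λ₁ ≈ 5.843.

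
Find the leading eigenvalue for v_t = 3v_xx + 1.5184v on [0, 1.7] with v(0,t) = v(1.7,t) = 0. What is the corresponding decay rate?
Eigenvalues: λₙ = 3n²π²/1.7² - 1.5184.
First three modes:
  n=1: λ₁ = 3π²/1.7² - 1.5184 ≈ 8.727
  n=2: λ₂ = 12π²/1.7² - 1.5184 ≈ 39.463
  n=3: λ₃ = 27π²/1.7² - 1.5184 ≈ 90.689
Since 3π²/1.7² ≈ 10.245 > 1.5184, all λₙ > 0.
The n=1 mode decays slowest → dominates as t → ∞.
Asymptotic: v ~ c₁ sin(πx/1.7) e^{-λ₁t} with decay rate λ₁ ≈ 8.727.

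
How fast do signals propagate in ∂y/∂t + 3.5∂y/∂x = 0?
Speed = 3.5. Information travels along x - 3.5t = const (rightward).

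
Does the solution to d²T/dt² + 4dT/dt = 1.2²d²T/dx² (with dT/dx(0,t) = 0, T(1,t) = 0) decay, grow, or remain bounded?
T → 0. Damping (γ=4) dissipates energy; oscillations decay exponentially.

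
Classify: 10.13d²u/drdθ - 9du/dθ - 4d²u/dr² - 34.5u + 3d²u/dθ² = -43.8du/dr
Rewriting in standard form: -4d²u/dr² + 10.13d²u/drdθ + 3d²u/dθ² + 43.8du/dr - 9du/dθ - 34.5u = 0. Hyperbolic (discriminant = 150.6169).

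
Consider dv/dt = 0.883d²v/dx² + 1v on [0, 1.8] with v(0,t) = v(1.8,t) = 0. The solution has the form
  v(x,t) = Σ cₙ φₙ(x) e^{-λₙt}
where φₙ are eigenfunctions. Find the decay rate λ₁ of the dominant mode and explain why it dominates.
Eigenvalues: λₙ = 0.883n²π²/1.8² - 1.
First three modes:
  n=1: λ₁ = 0.883π²/1.8² - 1 ≈ 1.69
  n=2: λ₂ = 3.532π²/1.8² - 1 ≈ 9.759
  n=3: λ₃ = 7.947π²/1.8² - 1 ≈ 23.208
Since 0.883π²/1.8² ≈ 2.69 > 1, all λₙ > 0.
The n=1 mode decays slowest → dominates as t → ∞.
Asymptotic: v ~ c₁ sin(πx/1.8) e^{-λ₁t} with decay rate λ₁ ≈ 1.69.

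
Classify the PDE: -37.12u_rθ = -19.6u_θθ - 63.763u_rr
Rewriting in standard form: 63.763u_rr - 37.12u_rθ + 19.6u_θθ = 0. A = 63.763, B = -37.12, C = 19.6. Discriminant B² - 4AC = -3621.1248. Since -3621.1248 < 0, elliptic.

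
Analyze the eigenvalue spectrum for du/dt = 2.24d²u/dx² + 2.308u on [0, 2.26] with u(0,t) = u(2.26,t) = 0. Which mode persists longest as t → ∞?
Eigenvalues: λₙ = 2.24n²π²/2.26² - 2.308.
First three modes:
  n=1: λ₁ = 2.24π²/2.26² - 2.308 ≈ 2.02
  n=2: λ₂ = 8.96π²/2.26² - 2.308 ≈ 15.006
  n=3: λ₃ = 20.16π²/2.26² - 2.308 ≈ 36.648
Since 2.24π²/2.26² ≈ 4.328 > 2.308, all λₙ > 0.
The n=1 mode decays slowest → dominates as t → ∞.
Asymptotic: u ~ c₁ sin(πx/2.26) e^{-λ₁t} with decay rate λ₁ ≈ 2.02.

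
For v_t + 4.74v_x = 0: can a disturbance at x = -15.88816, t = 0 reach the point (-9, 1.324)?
No. Only data at x = -15.27576 affects (-9, 1.324). Advection has one-way propagation along characteristics.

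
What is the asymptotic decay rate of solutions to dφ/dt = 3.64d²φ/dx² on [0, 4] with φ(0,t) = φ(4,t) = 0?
Eigenvalues: λₙ = 3.64n²π²/4².
First three modes:
  n=1: λ₁ = 3.64π²/4² ≈ 2.245
  n=2: λ₂ = 14.56π²/4² ≈ 8.981 (4× faster decay)
  n=3: λ₃ = 32.76π²/4² ≈ 20.208 (9× faster decay)
As t → ∞, higher modes decay exponentially faster. The n=1 mode dominates: φ ~ c₁ sin(πx/4) e^{-λ₁t}.
Decay rate: λ₁ = 3.64π²/4² ≈ 2.245.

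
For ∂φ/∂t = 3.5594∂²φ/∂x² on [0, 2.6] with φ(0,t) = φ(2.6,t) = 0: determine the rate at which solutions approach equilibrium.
Eigenvalues: λₙ = 3.5594n²π²/2.6².
First three modes:
  n=1: λ₁ = 3.5594π²/2.6² ≈ 5.197
  n=2: λ₂ = 14.2376π²/2.6² ≈ 20.787 (4× faster decay)
  n=3: λ₃ = 32.0346π²/2.6² ≈ 46.771 (9× faster decay)
As t → ∞, higher modes decay exponentially faster. The n=1 mode dominates: φ ~ c₁ sin(πx/2.6) e^{-λ₁t}.
Decay rate: λ₁ = 3.5594π²/2.6² ≈ 5.197.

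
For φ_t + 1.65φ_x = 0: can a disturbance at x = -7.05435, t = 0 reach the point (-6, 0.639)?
Yes. The characteristic through (-6, 0.639) passes through x = -7.05435.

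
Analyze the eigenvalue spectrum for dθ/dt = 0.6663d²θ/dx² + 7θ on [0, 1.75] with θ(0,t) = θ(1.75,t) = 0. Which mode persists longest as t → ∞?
Eigenvalues: λₙ = 0.6663n²π²/1.75² - 7.
First three modes:
  n=1: λ₁ = 0.6663π²/1.75² - 7 ≈ -4.853
  n=2: λ₂ = 2.6652π²/1.75² - 7 ≈ 1.589
  n=3: λ₃ = 5.9967π²/1.75² - 7 ≈ 12.326
Since 0.6663π²/1.75² ≈ 2.147 < 7, λ₁ < 0.
The n=1 mode grows fastest (−λₙ is largest for n=1) → dominates.
Asymptotic: θ ~ c₁ sin(πx/1.75) e^{4.853t} (exponential growth at rate −λ₁ ≈ 4.853).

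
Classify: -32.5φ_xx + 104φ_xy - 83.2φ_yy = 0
Parabolic (discriminant = 0).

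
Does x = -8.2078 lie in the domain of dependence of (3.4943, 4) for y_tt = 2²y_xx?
No. The domain of dependence is [-4.5057, 11.4943], and -8.2078 is outside this interval.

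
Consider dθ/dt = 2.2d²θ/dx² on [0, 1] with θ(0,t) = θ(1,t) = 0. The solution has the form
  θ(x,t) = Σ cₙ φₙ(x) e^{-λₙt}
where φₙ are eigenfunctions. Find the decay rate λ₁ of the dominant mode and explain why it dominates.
Eigenvalues: λₙ = 2.2n²π².
First three modes:
  n=1: λ₁ = 2.2π² ≈ 21.713
  n=2: λ₂ = 8.8π² ≈ 86.853 (4× faster decay)
  n=3: λ₃ = 19.8π² ≈ 195.418 (9× faster decay)
As t → ∞, higher modes decay exponentially faster. The n=1 mode dominates: θ ~ c₁ sin(πx) e^{-λ₁t}.
Decay rate: λ₁ = 2.2π² ≈ 21.713.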